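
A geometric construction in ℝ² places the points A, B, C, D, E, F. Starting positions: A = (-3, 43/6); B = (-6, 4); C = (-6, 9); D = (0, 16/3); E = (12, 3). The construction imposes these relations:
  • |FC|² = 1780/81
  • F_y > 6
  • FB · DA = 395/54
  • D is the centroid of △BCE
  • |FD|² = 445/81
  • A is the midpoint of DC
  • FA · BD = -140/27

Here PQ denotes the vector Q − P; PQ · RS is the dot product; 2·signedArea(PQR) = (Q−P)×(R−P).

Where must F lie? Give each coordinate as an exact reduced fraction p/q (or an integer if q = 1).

F = (-2, 59/9)

1. F_x = -2  [FB · DA = 395/54 ∩ FA · BD = -140/27]
2. F_y = 59/9  [FB · DA = 395/54 ∩ FA · BD = -140/27]
   → F = (-2, 59/9)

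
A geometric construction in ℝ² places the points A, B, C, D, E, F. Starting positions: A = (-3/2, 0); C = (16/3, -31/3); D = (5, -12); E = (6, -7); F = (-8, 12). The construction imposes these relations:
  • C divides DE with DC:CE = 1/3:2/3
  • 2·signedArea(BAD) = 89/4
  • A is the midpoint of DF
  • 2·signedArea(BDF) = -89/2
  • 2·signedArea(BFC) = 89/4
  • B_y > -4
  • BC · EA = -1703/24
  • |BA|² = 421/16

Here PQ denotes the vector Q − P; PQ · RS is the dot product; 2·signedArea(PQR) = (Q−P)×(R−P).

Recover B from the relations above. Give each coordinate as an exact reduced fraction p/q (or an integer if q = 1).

1. B_x = 9/4  [2·signedArea(BDF) = -89/2 ∩ BC · EA = -1703/24]
2. B_y = -7/2  [2·signedArea(BDF) = -89/2 ∩ BC · EA = -1703/24]
   → B = (9/4, -7/2)

B = (9/4, -7/2)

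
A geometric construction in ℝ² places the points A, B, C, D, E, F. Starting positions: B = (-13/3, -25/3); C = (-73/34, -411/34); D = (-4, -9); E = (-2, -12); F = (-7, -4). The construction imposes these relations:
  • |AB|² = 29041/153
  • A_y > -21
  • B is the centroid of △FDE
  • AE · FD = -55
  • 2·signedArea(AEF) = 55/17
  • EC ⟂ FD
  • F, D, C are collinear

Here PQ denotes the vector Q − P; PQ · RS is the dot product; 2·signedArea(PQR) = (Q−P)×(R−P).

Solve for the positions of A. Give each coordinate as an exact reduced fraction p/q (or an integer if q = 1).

A = (46/17, -343/17)

1. A_x = 46/17  [2·signedArea(AEF) = 55/17 ∩ AE · FD = -55]
2. A_y = -343/17  [2·signedArea(AEF) = 55/17 ∩ AE · FD = -55]
   → A = (46/17, -343/17)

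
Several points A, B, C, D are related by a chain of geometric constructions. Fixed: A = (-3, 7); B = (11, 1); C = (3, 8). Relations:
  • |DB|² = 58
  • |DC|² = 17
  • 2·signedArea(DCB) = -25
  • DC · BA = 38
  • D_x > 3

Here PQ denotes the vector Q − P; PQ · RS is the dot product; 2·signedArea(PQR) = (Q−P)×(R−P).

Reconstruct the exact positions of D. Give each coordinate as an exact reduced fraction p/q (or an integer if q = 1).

D = (4, 4)

1. D_x = 4  [DC · BA = 38 ∩ 2·signedArea(DCB) = -25]
2. D_y = 4  [DC · BA = 38 ∩ 2·signedArea(DCB) = -25]
   → D = (4, 4)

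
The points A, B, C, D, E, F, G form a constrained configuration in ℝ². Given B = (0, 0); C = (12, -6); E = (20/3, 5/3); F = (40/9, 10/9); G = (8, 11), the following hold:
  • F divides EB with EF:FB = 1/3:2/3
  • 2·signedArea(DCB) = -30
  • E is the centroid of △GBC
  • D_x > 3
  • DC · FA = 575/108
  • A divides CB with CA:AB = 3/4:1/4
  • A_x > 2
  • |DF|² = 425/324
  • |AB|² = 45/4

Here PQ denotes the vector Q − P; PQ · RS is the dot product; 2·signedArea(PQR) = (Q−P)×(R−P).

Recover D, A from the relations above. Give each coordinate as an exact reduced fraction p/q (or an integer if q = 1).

1. A_x = 3  [A divides CB with CA:AB = 3/4:1/4]
2. A_y = -3/2  [A divides CB with CA:AB = 3/4:1/4]
   → A = (3, -3/2)
3. D_x = 10/3  [2·signedArea(DCB) = -30 ∩ DC · FA = 575/108]
4. D_y = 5/6  [2·signedArea(DCB) = -30 ∩ DC · FA = 575/108]
   → D = (10/3, 5/6)

A = (3, -3/2)
D = (10/3, 5/6)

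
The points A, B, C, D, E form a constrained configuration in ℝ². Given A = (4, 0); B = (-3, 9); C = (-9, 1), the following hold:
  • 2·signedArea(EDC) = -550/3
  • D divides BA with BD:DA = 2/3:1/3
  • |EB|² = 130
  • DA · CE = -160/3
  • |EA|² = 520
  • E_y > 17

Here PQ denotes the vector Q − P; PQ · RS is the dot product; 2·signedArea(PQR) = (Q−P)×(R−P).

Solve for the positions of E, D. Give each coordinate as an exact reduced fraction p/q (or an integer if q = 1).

1. D_x = 5/3  [D divides BA with BD:DA = 2/3:1/3]
2. D_y = 3  [D divides BA with BD:DA = 2/3:1/3]
   → D = (5/3, 3)
3. E_x = -10  [2·signedArea(EDC) = -550/3 ∩ DA · CE = -160/3]
4. E_y = 18  [2·signedArea(EDC) = -550/3 ∩ DA · CE = -160/3]
   → E = (-10, 18)

D = (5/3, 3)
E = (-10, 18)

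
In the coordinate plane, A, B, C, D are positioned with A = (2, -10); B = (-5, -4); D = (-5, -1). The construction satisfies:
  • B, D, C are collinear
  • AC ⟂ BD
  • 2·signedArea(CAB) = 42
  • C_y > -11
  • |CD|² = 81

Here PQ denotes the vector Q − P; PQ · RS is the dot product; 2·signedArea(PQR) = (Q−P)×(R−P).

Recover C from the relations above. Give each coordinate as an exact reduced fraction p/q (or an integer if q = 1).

C = (-5, -10)

1. C_x = -5  [B, D, C are collinear ∩ AC ⟂ BD]
2. C_y = -10  [B, D, C are collinear ∩ AC ⟂ BD]
   → C = (-5, -10)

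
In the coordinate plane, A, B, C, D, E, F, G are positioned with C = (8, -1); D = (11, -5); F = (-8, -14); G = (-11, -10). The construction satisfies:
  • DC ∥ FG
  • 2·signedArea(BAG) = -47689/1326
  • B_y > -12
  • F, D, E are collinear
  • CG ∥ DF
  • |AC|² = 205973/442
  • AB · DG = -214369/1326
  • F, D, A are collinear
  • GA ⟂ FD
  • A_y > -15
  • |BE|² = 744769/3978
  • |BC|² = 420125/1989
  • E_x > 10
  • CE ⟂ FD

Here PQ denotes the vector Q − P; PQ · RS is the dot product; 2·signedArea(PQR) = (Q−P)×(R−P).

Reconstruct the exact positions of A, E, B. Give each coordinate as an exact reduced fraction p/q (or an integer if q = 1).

1. A_x = -3935/442  [F, D, A are collinear ∩ GA ⟂ FD]
2. A_y = -6377/442  [F, D, A are collinear ∩ GA ⟂ FD]
   → A = (-3935/442, -6377/442)
3. E_x = 4463/442  [F, D, E are collinear ∩ CE ⟂ FD]
4. E_y = -2399/442  [F, D, E are collinear ∩ CE ⟂ FD]
   → E = (4463/442, -2399/442)
5. B_x = -1504/663  [2·signedArea(BAG) = -47689/1326 ∩ AB · DG = -214369/1326]
6. B_y = -2494/221  [2·signedArea(BAG) = -47689/1326 ∩ AB · DG = -214369/1326]
   → B = (-1504/663, -2494/221)

A = (-3935/442, -6377/442)
B = (-1504/663, -2494/221)
E = (4463/442, -2399/442)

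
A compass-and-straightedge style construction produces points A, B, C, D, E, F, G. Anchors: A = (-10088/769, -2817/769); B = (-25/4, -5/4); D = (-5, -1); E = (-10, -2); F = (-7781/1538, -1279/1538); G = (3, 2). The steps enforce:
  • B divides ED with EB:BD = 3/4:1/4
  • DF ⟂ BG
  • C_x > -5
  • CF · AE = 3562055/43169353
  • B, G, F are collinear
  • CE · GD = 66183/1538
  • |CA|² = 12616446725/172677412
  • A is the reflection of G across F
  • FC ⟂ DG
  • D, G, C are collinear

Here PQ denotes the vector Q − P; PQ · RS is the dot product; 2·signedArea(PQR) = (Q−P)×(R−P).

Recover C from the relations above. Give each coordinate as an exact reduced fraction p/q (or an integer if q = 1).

1. C_x = -280489/56137  [D, G, C are collinear ∩ FC ⟂ DG]
2. C_y = -112127/112274  [D, G, C are collinear ∩ FC ⟂ DG]
   → C = (-280489/56137, -112127/112274)

C = (-280489/56137, -112127/112274)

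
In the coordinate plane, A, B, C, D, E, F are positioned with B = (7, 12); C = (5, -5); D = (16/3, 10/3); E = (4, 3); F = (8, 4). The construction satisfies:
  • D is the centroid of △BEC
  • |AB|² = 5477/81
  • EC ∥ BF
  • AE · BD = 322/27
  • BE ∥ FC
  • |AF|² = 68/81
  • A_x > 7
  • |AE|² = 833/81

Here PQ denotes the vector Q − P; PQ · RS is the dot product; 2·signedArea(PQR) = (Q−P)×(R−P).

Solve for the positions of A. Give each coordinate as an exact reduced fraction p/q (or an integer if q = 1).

1. A_x = 64/9  [line 5/3·x + 26/3·y + -1204/27 = 0 ∩ |AE|² = 833/81]
2. A_y = 34/9  [line 5/3·x + 26/3·y + -1204/27 = 0 ∩ |AE|² = 833/81]
   → A = (64/9, 34/9)

A = (64/9, 34/9)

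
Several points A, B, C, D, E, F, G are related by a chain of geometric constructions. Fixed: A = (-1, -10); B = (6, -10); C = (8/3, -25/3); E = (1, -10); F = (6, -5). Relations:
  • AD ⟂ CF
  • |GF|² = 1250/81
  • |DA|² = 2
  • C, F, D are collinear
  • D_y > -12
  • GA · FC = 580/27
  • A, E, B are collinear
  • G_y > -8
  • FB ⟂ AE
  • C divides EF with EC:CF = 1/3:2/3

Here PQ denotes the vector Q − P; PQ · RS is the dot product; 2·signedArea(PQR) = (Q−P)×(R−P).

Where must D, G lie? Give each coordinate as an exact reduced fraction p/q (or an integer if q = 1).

1. D_x = 0  [C, F, D are collinear ∩ AD ⟂ CF]
2. D_y = -11  [C, F, D are collinear ∩ AD ⟂ CF]
   → D = (0, -11)
3. G_x = 29/9  [line 10/3·x + 10/3·y + 410/27 = 0 ∩ |GF|² = 1250/81]
4. G_y = -70/9  [line 10/3·x + 10/3·y + 410/27 = 0 ∩ |GF|² = 1250/81]
   → G = (29/9, -70/9)

D = (0, -11)
G = (29/9, -70/9)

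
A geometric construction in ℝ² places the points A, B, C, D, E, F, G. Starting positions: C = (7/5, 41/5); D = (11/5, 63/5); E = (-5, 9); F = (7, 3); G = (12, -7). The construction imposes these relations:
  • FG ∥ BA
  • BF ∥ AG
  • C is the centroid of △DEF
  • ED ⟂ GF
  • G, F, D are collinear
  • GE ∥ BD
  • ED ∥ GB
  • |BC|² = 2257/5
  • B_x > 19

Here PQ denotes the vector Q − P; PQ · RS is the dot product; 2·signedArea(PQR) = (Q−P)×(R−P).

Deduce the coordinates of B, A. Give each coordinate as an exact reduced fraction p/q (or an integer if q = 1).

1. B_x = 96/5  [GE ∥ BD ∩ ED ∥ GB]
2. B_y = -17/5  [GE ∥ BD ∩ ED ∥ GB]
   → B = (96/5, -17/5)
3. A_x = 121/5  [BF ∥ AG ∩ FG ∥ BA]
4. A_y = -67/5  [BF ∥ AG ∩ FG ∥ BA]
   → A = (121/5, -67/5)

A = (121/5, -67/5)
B = (96/5, -17/5)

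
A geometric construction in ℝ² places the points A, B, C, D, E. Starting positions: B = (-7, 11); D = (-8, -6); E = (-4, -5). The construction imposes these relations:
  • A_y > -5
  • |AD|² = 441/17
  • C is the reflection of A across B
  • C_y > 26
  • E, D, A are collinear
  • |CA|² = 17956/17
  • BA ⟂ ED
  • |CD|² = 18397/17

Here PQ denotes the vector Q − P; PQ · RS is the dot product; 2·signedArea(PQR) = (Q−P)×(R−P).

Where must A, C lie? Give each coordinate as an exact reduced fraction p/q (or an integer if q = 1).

1. A_x = -52/17  [E, D, A are collinear ∩ BA ⟂ ED]
2. A_y = -81/17  [E, D, A are collinear ∩ BA ⟂ ED]
   → A = (-52/17, -81/17)
3. C_x = -186/17  [C is the reflection of A across B]
4. C_y = 455/17  [C is the reflection of A across B]
   → C = (-186/17, 455/17)

A = (-52/17, -81/17)
C = (-186/17, 455/17)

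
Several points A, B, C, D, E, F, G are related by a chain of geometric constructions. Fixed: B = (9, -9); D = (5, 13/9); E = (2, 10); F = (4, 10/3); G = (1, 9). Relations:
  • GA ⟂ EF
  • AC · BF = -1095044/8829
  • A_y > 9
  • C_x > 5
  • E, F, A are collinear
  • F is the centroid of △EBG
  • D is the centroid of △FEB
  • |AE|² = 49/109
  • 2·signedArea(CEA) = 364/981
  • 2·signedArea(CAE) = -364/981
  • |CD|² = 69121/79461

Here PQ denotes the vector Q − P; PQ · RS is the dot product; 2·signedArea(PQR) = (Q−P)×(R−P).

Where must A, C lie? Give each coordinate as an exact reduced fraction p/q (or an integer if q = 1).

A = (239/109, 1020/109)
C = (1765/327, 1768/2943)

1. A_x = 239/109  [E, F, A are collinear ∩ GA ⟂ EF]
2. A_y = 1020/109  [E, F, A are collinear ∩ GA ⟂ EF]
   → A = (239/109, 1020/109)
3. C_x = 1765/327  [2·signedArea(CEA) = 364/981 ∩ AC · BF = -1095044/8829]
4. C_y = 1768/2943  [2·signedArea(CEA) = 364/981 ∩ AC · BF = -1095044/8829]
   → C = (1765/327, 1768/2943)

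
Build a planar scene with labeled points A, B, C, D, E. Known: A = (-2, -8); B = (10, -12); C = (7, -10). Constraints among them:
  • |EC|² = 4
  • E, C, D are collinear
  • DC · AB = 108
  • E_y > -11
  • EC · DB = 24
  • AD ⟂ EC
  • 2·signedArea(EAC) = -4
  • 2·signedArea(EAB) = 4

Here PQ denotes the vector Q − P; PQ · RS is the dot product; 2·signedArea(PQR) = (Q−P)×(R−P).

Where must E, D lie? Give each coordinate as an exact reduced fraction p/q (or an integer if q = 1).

1. E_x = 5  [2·signedArea(EAB) = 4 ∩ 2·signedArea(EAC) = -4]
2. E_y = -10  [2·signedArea(EAB) = 4 ∩ 2·signedArea(EAC) = -4]
   → E = (5, -10)
3. D_x = -2  [E, C, D are collinear ∩ AD ⟂ EC]
4. D_y = -10  [E, C, D are collinear ∩ AD ⟂ EC]
   → D = (-2, -10)

D = (-2, -10)
E = (5, -10)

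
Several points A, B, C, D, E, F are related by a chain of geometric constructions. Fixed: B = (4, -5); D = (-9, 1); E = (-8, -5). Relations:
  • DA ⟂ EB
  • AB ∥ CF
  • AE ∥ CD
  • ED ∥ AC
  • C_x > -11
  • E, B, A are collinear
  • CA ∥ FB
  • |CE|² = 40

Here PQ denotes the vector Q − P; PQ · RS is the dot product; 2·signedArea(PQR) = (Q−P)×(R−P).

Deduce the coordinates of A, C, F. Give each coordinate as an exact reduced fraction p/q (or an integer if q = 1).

1. A_x = -9  [E, B, A are collinear ∩ DA ⟂ EB]
2. A_y = -5  [E, B, A are collinear ∩ DA ⟂ EB]
   → A = (-9, -5)
3. C_x = -10  [AE ∥ CD ∩ ED ∥ AC]
4. C_y = 1  [AE ∥ CD ∩ ED ∥ AC]
   → C = (-10, 1)
5. F_x = 3  [CA ∥ FB ∩ AB ∥ CF]
6. F_y = 1  [CA ∥ FB ∩ AB ∥ CF]
   → F = (3, 1)

A = (-9, -5)
C = (-10, 1)
F = (3, 1)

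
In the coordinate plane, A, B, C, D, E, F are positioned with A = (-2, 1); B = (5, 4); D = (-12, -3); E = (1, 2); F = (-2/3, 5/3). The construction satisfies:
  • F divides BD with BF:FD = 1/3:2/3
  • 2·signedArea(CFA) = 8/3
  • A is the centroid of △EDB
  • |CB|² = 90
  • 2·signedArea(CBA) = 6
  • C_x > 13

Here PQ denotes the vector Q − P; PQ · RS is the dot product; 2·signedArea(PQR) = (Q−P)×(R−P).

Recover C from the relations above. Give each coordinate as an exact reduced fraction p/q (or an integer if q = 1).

1. C_x = 14  [2·signedArea(CFA) = 8/3 ∩ 2·signedArea(CBA) = 6]
2. C_y = 7  [2·signedArea(CFA) = 8/3 ∩ 2·signedArea(CBA) = 6]
   → C = (14, 7)

C = (14, 7)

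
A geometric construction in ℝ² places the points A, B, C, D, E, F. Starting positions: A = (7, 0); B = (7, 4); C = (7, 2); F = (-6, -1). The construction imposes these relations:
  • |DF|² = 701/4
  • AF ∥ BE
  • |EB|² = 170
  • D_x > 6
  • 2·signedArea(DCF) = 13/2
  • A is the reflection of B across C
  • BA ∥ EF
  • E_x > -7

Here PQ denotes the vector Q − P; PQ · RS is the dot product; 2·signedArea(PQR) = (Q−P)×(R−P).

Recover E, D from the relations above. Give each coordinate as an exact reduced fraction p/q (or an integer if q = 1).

D = (7, 3/2)
E = (-6, 3)

1. E_x = -6  [BA ∥ EF ∩ AF ∥ BE]
2. E_y = 3  [BA ∥ EF ∩ AF ∥ BE]
   → E = (-6, 3)
3. D_x = 7  [line 3·x + -13·y + -3/2 = 0 ∩ |DF|² = 701/4]
4. D_y = 3/2  [line 3·x + -13·y + -3/2 = 0 ∩ |DF|² = 701/4]
   → D = (7, 3/2)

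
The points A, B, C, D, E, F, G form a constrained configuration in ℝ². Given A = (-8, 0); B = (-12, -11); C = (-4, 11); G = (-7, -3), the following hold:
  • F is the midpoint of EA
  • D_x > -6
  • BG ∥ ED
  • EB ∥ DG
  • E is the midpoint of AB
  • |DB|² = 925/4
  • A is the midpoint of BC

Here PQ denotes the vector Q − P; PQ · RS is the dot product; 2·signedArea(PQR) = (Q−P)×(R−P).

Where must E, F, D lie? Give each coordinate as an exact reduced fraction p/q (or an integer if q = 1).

D = (-5, 5/2)
E = (-10, -11/2)
F = (-9, -11/4)

1. E_x = -10  [E is the midpoint of AB]
2. E_y = -11/2  [E is the midpoint of AB]
   → E = (-10, -11/2)
3. F_x = -9  [F is the midpoint of EA]
4. F_y = -11/4  [F is the midpoint of EA]
   → F = (-9, -11/4)
5. D_x = -5  [EB ∥ DG ∩ BG ∥ ED]
6. D_y = 5/2  [EB ∥ DG ∩ BG ∥ ED]
   → D = (-5, 5/2)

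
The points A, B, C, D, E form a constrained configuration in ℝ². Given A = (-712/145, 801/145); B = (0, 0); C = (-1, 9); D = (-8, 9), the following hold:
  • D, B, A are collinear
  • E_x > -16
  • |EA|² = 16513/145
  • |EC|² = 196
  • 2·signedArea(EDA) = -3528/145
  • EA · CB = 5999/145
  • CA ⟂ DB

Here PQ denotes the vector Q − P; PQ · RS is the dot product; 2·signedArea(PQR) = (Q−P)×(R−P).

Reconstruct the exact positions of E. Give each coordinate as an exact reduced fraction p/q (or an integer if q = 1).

1. E_x = -15  [2·signedArea(EDA) = -3528/145 ∩ EA · CB = 5999/145]
2. E_y = 9  [2·signedArea(EDA) = -3528/145 ∩ EA · CB = 5999/145]
   → E = (-15, 9)

E = (-15, 9)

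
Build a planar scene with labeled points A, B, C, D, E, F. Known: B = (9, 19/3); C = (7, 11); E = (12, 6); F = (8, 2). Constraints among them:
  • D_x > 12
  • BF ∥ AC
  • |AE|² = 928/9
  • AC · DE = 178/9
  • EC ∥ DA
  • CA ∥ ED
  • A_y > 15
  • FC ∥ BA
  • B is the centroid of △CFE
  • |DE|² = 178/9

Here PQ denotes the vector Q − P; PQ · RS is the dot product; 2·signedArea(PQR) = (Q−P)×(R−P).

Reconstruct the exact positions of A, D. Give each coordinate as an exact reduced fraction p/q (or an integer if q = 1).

1. A_x = 8  [BF ∥ AC ∩ FC ∥ BA]
2. A_y = 46/3  [BF ∥ AC ∩ FC ∥ BA]
   → A = (8, 46/3)
3. D_x = 13  [EC ∥ DA ∩ CA ∥ ED]
4. D_y = 31/3  [EC ∥ DA ∩ CA ∥ ED]
   → D = (13, 31/3)

A = (8, 46/3)
D = (13, 31/3)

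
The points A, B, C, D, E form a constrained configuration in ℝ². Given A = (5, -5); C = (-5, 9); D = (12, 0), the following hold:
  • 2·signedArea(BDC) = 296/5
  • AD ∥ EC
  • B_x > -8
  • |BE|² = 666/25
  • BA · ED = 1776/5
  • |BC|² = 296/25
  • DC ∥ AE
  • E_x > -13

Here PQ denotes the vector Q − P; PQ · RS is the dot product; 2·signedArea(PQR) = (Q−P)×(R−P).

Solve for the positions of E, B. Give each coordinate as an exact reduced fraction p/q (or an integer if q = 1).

B = (-39/5, 7)
E = (-12, 4)

1. E_x = -12  [AD ∥ EC ∩ DC ∥ AE]
2. E_y = 4  [AD ∥ EC ∩ DC ∥ AE]
   → E = (-12, 4)
3. B_x = -39/5  [2·signedArea(BDC) = 296/5 ∩ BA · ED = 1776/5]
4. B_y = 7  [2·signedArea(BDC) = 296/5 ∩ BA · ED = 1776/5]
   → B = (-39/5, 7)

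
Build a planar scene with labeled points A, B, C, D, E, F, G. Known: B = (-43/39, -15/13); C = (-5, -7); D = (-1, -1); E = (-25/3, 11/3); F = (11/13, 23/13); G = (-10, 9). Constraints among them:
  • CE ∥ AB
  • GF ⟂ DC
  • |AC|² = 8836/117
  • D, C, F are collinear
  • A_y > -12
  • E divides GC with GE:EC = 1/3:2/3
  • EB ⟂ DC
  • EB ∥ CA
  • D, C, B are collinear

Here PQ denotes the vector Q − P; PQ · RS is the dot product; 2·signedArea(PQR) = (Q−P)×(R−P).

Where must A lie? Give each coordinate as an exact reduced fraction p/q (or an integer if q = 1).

A = (29/13, -461/39)

1. A_x = 29/13  [CE ∥ AB ∩ EB ∥ CA]
2. A_y = -461/39  [CE ∥ AB ∩ EB ∥ CA]
   → A = (29/13, -461/39)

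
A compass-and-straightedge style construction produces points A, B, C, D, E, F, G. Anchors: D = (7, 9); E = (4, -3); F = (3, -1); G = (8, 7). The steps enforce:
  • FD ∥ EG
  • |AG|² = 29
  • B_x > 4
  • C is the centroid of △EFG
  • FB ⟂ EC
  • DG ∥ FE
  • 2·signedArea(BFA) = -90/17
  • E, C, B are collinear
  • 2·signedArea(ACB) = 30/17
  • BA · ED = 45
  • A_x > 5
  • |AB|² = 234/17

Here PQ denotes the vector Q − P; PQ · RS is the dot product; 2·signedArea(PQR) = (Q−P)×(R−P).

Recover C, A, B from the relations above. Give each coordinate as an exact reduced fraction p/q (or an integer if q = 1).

1. C_x = 5  [C is the centroid of △EFG]
2. C_y = 1  [C is the centroid of △EFG]
   → C = (5, 1)
3. B_x = 75/17  [E, C, B are collinear ∩ FB ⟂ EC]
4. B_y = -23/17  [E, C, B are collinear ∩ FB ⟂ EC]
   → B = (75/17, -23/17)
5. A_x = 6  [2·signedArea(ACB) = 30/17 ∩ BA · ED = 45]
6. A_y = 2  [2·signedArea(ACB) = 30/17 ∩ BA · ED = 45]
   → A = (6, 2)

A = (6, 2)
B = (75/17, -23/17)
C = (5, 1)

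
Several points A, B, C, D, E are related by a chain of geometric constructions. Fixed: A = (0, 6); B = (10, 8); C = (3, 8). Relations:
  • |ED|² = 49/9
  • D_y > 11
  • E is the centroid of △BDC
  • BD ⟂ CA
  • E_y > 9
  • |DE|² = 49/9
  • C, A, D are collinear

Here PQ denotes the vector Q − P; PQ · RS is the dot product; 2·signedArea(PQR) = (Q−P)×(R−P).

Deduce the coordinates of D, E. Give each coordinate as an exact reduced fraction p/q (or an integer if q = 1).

1. D_x = 102/13  [C, A, D are collinear ∩ BD ⟂ CA]
2. D_y = 146/13  [C, A, D are collinear ∩ BD ⟂ CA]
   → D = (102/13, 146/13)
3. E_x = 271/39  [E is the centroid of △BDC]
4. E_y = 118/13  [E is the centroid of △BDC]
   → E = (271/39, 118/13)

D = (102/13, 146/13)
E = (271/39, 118/13)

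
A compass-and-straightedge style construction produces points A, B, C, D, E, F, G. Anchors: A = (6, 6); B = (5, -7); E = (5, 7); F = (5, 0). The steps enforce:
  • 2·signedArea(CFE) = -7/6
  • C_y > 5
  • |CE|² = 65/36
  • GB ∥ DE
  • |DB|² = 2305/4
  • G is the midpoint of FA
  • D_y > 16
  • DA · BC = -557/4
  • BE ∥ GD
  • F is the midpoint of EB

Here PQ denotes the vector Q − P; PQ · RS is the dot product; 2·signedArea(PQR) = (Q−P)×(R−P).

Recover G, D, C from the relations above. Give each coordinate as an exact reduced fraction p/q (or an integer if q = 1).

1. G_x = 11/2  [G is the midpoint of FA]
2. G_y = 3  [G is the midpoint of FA]
   → G = (11/2, 3)
3. D_x = 11/2  [GB ∥ DE ∩ BE ∥ GD]
4. D_y = 17  [GB ∥ DE ∩ BE ∥ GD]
   → D = (11/2, 17)
5. C_x = 31/6  [2·signedArea(CFE) = -7/6 ∩ DA · BC = -557/4]
6. C_y = 17/3  [2·signedArea(CFE) = -7/6 ∩ DA · BC = -557/4]
   → C = (31/6, 17/3)

C = (31/6, 17/3)
D = (11/2, 17)
G = (11/2, 3)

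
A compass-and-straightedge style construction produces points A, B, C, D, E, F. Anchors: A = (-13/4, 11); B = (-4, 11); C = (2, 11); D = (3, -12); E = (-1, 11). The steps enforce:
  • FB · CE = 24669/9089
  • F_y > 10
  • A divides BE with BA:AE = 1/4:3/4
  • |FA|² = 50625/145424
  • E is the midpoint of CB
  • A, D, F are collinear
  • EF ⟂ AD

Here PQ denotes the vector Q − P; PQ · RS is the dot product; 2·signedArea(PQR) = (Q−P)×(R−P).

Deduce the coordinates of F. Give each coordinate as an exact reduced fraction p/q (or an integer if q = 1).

F = (-28133/9089, 94804/9089)

1. F_x = -28133/9089  [A, D, F are collinear ∩ EF ⟂ AD]
2. F_y = 94804/9089  [A, D, F are collinear ∩ EF ⟂ AD]
   → F = (-28133/9089, 94804/9089)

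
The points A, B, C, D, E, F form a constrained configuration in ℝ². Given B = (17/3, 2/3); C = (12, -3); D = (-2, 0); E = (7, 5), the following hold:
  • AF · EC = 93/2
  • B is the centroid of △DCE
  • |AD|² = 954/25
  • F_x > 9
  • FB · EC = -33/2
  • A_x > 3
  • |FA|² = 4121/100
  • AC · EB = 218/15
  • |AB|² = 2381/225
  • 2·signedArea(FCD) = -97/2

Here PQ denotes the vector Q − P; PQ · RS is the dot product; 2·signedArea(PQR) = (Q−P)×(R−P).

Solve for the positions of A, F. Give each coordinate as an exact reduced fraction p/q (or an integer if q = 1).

1. A_x = 17/5  [line 4/3·x + 13/3·y + -263/15 = 0 ∩ |AD|² = 954/25]
2. A_y = 3  [line 4/3·x + 13/3·y + -263/15 = 0 ∩ |AD|² = 954/25]
   → A = (17/5, 3)
3. F_x = 19/2  [FB · EC = -33/2 ∩ 2·signedArea(FCD) = -97/2]
4. F_y = 1  [FB · EC = -33/2 ∩ 2·signedArea(FCD) = -97/2]
   → F = (19/2, 1)

A = (17/5, 3)
F = (19/2, 1)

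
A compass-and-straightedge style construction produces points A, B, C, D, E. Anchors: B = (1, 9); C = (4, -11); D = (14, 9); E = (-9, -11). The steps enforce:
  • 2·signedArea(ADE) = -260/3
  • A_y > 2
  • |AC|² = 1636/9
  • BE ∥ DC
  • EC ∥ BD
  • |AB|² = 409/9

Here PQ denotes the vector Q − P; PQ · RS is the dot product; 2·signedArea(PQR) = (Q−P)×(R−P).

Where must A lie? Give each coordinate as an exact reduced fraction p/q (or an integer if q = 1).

1. A_x = 2  [line 20·x + -23·y + 41/3 = 0 ∩ |AC|² = 1636/9]
2. A_y = 7/3  [line 20·x + -23·y + 41/3 = 0 ∩ |AC|² = 1636/9]
   → A = (2, 7/3)

A = (2, 7/3)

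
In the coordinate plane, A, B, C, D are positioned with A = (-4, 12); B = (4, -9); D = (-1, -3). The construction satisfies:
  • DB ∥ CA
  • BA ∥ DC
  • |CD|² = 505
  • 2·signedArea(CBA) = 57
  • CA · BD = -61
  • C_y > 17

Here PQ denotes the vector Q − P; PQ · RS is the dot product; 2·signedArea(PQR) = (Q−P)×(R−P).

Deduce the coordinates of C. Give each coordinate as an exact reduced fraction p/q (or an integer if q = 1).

C = (-9, 18)

1. C_x = -9  [DB ∥ CA ∩ BA ∥ DC]
2. C_y = 18  [DB ∥ CA ∩ BA ∥ DC]
   → C = (-9, 18)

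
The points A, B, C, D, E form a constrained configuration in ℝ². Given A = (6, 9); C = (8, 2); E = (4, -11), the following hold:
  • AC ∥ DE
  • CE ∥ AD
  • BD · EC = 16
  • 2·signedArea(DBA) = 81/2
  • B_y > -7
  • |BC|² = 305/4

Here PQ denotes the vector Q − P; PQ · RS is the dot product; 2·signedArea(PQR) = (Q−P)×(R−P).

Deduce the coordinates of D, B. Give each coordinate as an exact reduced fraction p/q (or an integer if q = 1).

B = (9/2, -6)
D = (2, -4)

1. D_x = 2  [AC ∥ DE ∩ CE ∥ AD]
2. D_y = -4  [AC ∥ DE ∩ CE ∥ AD]
   → D = (2, -4)
3. B_x = 9/2  [BD · EC = 16 ∩ 2·signedArea(DBA) = 81/2]
4. B_y = -6  [BD · EC = 16 ∩ 2·signedArea(DBA) = 81/2]
   → B = (9/2, -6)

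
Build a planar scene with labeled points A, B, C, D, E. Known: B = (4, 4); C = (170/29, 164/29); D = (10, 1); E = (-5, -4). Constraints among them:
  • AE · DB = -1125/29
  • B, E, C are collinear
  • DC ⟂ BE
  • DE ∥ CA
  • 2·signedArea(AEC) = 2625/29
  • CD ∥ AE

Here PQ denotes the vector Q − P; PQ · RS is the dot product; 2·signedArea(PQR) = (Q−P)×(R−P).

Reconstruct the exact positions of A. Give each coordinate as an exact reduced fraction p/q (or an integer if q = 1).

A = (-265/29, 19/29)

1. A_x = -265/29  [CD ∥ AE ∩ DE ∥ CA]
2. A_y = 19/29  [CD ∥ AE ∩ DE ∥ CA]
   → A = (-265/29, 19/29)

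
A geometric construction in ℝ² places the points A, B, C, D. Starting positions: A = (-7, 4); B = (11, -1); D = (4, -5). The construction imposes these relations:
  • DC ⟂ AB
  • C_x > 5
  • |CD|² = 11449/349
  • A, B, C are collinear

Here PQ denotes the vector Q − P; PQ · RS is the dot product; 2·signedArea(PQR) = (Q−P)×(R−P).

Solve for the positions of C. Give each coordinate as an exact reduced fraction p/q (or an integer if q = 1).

1. C_x = 1931/349  [A, B, C are collinear ∩ DC ⟂ AB]
2. C_y = 181/349  [A, B, C are collinear ∩ DC ⟂ AB]
   → C = (1931/349, 181/349)

C = (1931/349, 181/349)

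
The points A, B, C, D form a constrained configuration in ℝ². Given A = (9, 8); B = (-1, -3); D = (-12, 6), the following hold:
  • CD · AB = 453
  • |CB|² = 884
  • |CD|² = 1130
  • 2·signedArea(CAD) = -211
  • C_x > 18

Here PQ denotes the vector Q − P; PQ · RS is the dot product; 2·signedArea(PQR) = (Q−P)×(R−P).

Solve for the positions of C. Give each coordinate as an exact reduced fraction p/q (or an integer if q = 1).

C = (19, 19)

1. C_x = 19  [2·signedArea(CAD) = -211 ∩ CD · AB = 453]
2. C_y = 19  [2·signedArea(CAD) = -211 ∩ CD · AB = 453]
   → C = (19, 19)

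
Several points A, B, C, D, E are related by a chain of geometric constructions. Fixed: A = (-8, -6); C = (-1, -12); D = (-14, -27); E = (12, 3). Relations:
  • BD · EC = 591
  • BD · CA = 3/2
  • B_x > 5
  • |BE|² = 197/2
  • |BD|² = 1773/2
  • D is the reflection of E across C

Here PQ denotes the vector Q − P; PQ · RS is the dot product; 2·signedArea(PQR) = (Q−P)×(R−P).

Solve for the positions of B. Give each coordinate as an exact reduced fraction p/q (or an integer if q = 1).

1. B_x = 11/2  [BD · CA = 3/2 ∩ BD · EC = 591]
2. B_y = -9/2  [BD · CA = 3/2 ∩ BD · EC = 591]
   → B = (11/2, -9/2)

B = (11/2, -9/2)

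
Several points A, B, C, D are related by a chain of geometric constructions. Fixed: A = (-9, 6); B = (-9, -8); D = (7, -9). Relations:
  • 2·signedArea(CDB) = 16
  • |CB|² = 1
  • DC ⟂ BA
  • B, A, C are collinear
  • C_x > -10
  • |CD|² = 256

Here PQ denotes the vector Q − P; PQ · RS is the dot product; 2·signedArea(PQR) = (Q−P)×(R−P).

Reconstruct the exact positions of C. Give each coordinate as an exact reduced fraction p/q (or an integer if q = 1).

1. C_x = -9  [B, A, C are collinear ∩ DC ⟂ BA]
2. C_y = -9  [B, A, C are collinear ∩ DC ⟂ BA]
   → C = (-9, -9)

C = (-9, -9)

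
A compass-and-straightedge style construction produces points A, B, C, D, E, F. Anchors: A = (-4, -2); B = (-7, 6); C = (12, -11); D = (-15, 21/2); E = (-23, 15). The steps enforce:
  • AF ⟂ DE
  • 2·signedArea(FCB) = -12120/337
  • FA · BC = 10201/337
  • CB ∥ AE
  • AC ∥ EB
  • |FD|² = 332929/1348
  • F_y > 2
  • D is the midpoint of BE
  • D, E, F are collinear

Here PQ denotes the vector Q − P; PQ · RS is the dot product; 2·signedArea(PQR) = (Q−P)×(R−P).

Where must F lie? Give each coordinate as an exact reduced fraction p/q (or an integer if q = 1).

F = (-439/337, 942/337)

1. F_x = -439/337  [D, E, F are collinear ∩ AF ⟂ DE]
2. F_y = 942/337  [D, E, F are collinear ∩ AF ⟂ DE]
   → F = (-439/337, 942/337)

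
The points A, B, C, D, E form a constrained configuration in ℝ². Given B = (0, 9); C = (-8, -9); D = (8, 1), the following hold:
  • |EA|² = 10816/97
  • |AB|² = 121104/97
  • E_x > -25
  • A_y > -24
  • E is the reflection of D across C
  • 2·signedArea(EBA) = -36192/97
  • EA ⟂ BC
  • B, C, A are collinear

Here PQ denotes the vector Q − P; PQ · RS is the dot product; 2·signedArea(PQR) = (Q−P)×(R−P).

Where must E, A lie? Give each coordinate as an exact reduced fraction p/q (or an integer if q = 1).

1. E_x = -24  [E is the reflection of D across C]
2. E_y = -19  [E is the reflection of D across C]
   → E = (-24, -19)
3. A_x = -1392/97  [B, C, A are collinear ∩ EA ⟂ BC]
4. A_y = -2259/97  [B, C, A are collinear ∩ EA ⟂ BC]
   → A = (-1392/97, -2259/97)

A = (-1392/97, -2259/97)
E = (-24, -19)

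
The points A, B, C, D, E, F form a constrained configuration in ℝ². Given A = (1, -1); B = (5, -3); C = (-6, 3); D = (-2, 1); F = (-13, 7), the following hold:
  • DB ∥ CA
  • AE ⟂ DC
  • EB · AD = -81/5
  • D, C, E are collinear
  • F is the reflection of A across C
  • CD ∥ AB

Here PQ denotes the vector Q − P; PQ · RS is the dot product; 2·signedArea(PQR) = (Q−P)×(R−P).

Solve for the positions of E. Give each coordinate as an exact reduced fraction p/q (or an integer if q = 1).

1. E_x = 6/5  [D, C, E are collinear ∩ AE ⟂ DC]
2. E_y = -3/5  [D, C, E are collinear ∩ AE ⟂ DC]
   → E = (6/5, -3/5)

E = (6/5, -3/5)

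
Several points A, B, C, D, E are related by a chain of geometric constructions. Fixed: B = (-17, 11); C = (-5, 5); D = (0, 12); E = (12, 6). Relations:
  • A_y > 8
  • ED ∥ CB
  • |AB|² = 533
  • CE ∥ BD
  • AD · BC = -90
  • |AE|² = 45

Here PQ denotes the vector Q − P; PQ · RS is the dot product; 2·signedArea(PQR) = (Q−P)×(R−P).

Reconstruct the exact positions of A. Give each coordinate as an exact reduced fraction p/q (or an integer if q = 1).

A = (6, 9)

1. A_x = 6  [line -12·x + 6·y + 18 = 0 ∩ |AE|² = 45]
2. A_y = 9  [line -12·x + 6·y + 18 = 0 ∩ |AE|² = 45]
   → A = (6, 9)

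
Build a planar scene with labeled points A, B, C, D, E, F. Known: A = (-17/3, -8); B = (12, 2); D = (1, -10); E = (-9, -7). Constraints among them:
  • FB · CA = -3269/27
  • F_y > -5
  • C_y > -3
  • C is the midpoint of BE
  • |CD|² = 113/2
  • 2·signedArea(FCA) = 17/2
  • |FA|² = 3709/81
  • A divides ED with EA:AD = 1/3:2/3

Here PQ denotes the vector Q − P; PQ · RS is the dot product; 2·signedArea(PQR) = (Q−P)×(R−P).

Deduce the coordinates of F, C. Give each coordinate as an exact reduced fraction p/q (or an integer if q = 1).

C = (3/2, -5/2)
F = (2/9, -14/3)

1. C_x = 3/2  [C is the midpoint of BE]
2. C_y = -5/2  [C is the midpoint of BE]
   → C = (3/2, -5/2)
3. F_x = 2/9  [2·signedArea(FCA) = 17/2 ∩ FB · CA = -3269/27]
4. F_y = -14/3  [2·signedArea(FCA) = 17/2 ∩ FB · CA = -3269/27]
   → F = (2/9, -14/3)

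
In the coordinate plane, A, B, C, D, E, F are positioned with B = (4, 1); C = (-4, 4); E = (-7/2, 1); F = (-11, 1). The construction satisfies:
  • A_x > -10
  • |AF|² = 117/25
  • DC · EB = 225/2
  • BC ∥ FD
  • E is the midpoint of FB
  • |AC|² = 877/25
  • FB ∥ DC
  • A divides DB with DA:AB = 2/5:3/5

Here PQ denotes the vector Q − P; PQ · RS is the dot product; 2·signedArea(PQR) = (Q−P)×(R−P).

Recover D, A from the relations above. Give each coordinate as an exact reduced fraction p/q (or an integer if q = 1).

A = (-49/5, 14/5)
D = (-19, 4)

1. D_x = -19  [FB ∥ DC ∩ BC ∥ FD]
2. D_y = 4  [FB ∥ DC ∩ BC ∥ FD]
   → D = (-19, 4)
3. A_x = -49/5  [A divides DB with DA:AB = 2/5:3/5]
4. A_y = 14/5  [A divides DB with DA:AB = 2/5:3/5]
   → A = (-49/5, 14/5)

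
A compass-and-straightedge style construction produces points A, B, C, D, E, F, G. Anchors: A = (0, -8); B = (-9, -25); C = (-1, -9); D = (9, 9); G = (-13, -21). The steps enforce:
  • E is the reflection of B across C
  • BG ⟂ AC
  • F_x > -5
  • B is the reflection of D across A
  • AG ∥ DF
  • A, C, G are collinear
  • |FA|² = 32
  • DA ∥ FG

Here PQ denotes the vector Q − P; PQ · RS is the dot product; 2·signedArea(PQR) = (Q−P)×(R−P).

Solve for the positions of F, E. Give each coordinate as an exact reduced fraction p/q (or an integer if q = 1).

E = (7, 7)
F = (-4, -4)

1. F_x = -4  [DA ∥ FG ∩ AG ∥ DF]
2. F_y = -4  [DA ∥ FG ∩ AG ∥ DF]
   → F = (-4, -4)
3. E_x = 7  [E is the reflection of B across C]
4. E_y = 7  [E is the reflection of B across C]
   → E = (7, 7)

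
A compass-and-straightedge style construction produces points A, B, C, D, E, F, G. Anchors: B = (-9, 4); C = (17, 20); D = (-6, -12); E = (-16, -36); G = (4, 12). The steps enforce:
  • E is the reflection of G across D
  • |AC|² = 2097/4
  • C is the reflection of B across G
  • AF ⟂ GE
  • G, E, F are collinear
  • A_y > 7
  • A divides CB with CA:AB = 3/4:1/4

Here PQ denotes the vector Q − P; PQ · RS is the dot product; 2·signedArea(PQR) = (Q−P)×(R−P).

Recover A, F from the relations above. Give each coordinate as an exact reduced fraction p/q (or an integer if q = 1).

1. A_x = -5/2  [A divides CB with CA:AB = 3/4:1/4]
2. A_y = 8  [A divides CB with CA:AB = 3/4:1/4]
   → A = (-5/2, 8)
3. F_x = 547/338  [G, E, F are collinear ∩ AF ⟂ GE]
4. F_y = 1062/169  [G, E, F are collinear ∩ AF ⟂ GE]
   → F = (547/338, 1062/169)

A = (-5/2, 8)
F = (547/338, 1062/169)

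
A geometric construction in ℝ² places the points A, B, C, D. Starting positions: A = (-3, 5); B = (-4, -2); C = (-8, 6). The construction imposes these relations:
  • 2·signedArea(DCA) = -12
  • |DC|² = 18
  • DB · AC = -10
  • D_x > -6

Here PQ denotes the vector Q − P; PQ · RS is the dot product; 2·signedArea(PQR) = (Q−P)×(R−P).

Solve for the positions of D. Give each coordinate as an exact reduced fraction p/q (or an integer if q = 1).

1. D_x = -5  [2·signedArea(DCA) = -12 ∩ DB · AC = -10]
2. D_y = 3  [2·signedArea(DCA) = -12 ∩ DB · AC = -10]
   → D = (-5, 3)

D = (-5, 3)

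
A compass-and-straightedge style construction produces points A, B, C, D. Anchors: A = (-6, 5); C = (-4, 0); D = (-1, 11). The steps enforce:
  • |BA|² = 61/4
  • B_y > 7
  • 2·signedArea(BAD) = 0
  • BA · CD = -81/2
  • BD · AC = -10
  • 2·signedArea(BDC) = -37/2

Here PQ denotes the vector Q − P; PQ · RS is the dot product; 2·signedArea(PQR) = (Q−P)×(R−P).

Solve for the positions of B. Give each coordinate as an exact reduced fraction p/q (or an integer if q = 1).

1. B_x = -7/2  [2·signedArea(BAD) = 0 ∩ BA · CD = -81/2]
2. B_y = 8  [2·signedArea(BAD) = 0 ∩ BA · CD = -81/2]
   → B = (-7/2, 8)

B = (-7/2, 8)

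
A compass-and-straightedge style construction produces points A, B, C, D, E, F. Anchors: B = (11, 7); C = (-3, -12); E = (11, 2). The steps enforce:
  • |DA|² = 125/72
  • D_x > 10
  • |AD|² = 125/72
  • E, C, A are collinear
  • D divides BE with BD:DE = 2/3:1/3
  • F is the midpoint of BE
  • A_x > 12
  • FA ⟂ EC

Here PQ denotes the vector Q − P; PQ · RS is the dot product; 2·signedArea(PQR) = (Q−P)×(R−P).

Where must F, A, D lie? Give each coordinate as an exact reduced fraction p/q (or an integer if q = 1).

1. F_x = 11  [F is the midpoint of BE]
2. F_y = 9/2  [F is the midpoint of BE]
   → F = (11, 9/2)
3. A_x = 49/4  [E, C, A are collinear ∩ FA ⟂ EC]
4. A_y = 13/4  [E, C, A are collinear ∩ FA ⟂ EC]
   → A = (49/4, 13/4)
5. D_x = 11  [D divides BE with BD:DE = 2/3:1/3]
6. D_y = 11/3  [D divides BE with BD:DE = 2/3:1/3]
   → D = (11, 11/3)

A = (49/4, 13/4)
D = (11, 11/3)
F = (11, 9/2)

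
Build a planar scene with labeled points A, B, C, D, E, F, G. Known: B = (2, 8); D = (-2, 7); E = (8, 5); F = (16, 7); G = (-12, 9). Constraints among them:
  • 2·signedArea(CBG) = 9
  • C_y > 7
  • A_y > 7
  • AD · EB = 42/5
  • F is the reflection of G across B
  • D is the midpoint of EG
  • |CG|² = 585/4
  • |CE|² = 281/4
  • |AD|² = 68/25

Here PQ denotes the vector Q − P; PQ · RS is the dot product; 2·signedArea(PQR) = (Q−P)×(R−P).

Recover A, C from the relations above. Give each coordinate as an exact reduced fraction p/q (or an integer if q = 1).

1. A_x = -2/5  [line 6·x + -3·y + 123/5 = 0 ∩ |AD|² = 68/25]
2. A_y = 37/5  [line 6·x + -3·y + 123/5 = 0 ∩ |AD|² = 68/25]
   → A = (-2/5, 37/5)
3. C_x = 0  [line -1·x + -14·y + 105 = 0 ∩ |CE|² = 281/4]
4. C_y = 15/2  [line -1·x + -14·y + 105 = 0 ∩ |CE|² = 281/4]
   → C = (0, 15/2)

A = (-2/5, 37/5)
C = (0, 15/2)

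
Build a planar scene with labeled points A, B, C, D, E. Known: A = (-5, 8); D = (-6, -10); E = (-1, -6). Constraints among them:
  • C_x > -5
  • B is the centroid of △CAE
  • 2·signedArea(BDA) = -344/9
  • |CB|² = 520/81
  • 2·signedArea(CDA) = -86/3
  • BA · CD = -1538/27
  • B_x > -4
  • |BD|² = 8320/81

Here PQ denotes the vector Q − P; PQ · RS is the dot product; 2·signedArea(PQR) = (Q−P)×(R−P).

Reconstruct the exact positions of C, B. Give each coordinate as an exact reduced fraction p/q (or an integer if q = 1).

B = (-10/3, -2/9)
C = (-4, -8/3)

1. B_x = -10/3  [line -18·x + 1·y + -538/9 = 0 ∩ |BD|² = 8320/81]
2. B_y = -2/9  [line -18·x + 1·y + -538/9 = 0 ∩ |BD|² = 8320/81]
   → B = (-10/3, -2/9)
3. C_x = -4  [2·signedArea(CDA) = -86/3 ∩ B is the centroid of △CAE]
4. C_y = -8/3  [2·signedArea(CDA) = -86/3 ∩ B is the centroid of △CAE]
   → C = (-4, -8/3)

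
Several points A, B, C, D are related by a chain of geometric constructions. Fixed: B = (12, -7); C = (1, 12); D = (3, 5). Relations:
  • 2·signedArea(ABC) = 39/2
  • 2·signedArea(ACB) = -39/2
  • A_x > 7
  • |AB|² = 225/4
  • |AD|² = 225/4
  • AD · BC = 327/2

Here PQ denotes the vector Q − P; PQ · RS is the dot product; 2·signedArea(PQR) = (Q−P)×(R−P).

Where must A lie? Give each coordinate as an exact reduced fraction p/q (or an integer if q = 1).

A = (15/2, -1)

1. A_x = 15/2  [2·signedArea(ABC) = 39/2 ∩ AD · BC = 327/2]
2. A_y = -1  [2·signedArea(ABC) = 39/2 ∩ AD · BC = 327/2]
   → A = (15/2, -1)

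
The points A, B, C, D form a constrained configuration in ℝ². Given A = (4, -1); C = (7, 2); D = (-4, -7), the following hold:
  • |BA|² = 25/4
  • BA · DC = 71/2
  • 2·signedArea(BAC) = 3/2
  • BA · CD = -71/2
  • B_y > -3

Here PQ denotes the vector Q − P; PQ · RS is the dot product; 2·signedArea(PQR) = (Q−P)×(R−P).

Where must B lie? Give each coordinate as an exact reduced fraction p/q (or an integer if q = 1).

1. B_x = 2  [2·signedArea(BAC) = 3/2 ∩ BA · DC = 71/2]
2. B_y = -5/2  [2·signedArea(BAC) = 3/2 ∩ BA · DC = 71/2]
   → B = (2, -5/2)

B = (2, -5/2)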